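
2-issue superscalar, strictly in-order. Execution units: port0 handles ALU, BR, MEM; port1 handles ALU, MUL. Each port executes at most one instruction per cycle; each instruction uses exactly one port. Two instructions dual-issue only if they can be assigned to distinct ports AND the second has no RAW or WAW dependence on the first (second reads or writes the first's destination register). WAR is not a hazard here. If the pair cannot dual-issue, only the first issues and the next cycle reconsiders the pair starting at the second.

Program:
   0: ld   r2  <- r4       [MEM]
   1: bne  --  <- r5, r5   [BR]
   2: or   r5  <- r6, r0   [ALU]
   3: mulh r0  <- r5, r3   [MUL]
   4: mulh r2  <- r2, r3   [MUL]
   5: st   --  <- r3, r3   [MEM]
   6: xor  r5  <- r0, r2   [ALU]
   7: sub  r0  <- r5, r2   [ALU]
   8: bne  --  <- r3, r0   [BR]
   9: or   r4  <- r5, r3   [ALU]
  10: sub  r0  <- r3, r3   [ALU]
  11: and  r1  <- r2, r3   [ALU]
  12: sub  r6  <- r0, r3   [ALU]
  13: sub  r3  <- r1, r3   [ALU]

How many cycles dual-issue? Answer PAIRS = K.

PAIRS = 5

t=0 i0:ld.MEM ; no-port MEM/BR
t=1 i1&i2:bne.BR/or.ALU ; 2-wide
t=2 i3:mulh.MUL ; no-port MUL/MUL
t=3 i4&i5:mulh.MUL/st.MEM ; 2-wide
t=4 i6:xor.ALU ; RAW r5
t=5 i7:sub.ALU ; RAW r0
t=6 i8&i9:bne.BR/or.ALU ; 2-wide
t=7 i10&i11:sub.ALU/and.ALU ; 2-wide
t=8 i12&i13:sub.ALU/sub.ALU ; 2-wide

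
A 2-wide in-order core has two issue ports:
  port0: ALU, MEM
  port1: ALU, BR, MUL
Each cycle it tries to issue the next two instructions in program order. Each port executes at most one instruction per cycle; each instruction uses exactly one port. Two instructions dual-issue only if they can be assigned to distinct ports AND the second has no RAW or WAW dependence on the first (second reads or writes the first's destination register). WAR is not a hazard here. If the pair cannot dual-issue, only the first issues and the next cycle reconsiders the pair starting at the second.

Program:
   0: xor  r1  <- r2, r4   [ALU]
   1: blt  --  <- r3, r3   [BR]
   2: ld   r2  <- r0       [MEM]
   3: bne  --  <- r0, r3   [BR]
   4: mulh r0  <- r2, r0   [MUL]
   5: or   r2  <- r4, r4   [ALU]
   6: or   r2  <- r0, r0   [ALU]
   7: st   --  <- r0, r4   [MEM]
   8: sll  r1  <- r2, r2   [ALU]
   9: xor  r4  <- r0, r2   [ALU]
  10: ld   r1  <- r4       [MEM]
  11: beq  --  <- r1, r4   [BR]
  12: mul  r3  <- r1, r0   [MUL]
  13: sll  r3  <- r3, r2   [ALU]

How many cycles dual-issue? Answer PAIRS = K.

PAIRS = 5

[0] i0,i1  xor;blt  -- 2-wide
[1] i2,i3  ld;bne  -- 2-wide
[2] i4,i5  mulh;or  -- 2-wide
[3] i6,i7  or;st  -- 2-wide
[4] i8,i9  sll;xor  -- 2-wide
[5] i10  ld  -- RAW r1
[6] i11  beq  -- no-port BR/MUL
[7] i12  mul  -- RAW+WAW r3
[8] i13  sll  -- tail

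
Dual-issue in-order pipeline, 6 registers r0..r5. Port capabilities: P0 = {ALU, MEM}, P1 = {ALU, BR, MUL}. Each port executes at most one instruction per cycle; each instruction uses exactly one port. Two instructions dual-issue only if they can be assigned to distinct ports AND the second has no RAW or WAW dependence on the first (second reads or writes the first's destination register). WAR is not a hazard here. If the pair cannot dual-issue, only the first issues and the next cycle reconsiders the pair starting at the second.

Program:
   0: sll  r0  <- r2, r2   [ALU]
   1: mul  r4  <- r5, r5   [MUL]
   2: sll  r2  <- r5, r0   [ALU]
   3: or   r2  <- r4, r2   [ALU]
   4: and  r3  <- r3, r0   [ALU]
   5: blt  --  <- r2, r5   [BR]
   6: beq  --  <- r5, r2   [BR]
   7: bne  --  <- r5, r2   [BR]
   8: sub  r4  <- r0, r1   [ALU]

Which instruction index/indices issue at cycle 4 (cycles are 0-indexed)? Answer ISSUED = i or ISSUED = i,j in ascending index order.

ISSUED = 6

0. sll+mul @i0/i1  | dual
1. sll @i2  | RAW+WAW r2
2. or+and @i3/i4  | dual
3. blt @i5  | no-port BR/BR
4. beq @i6  | no-port BR/BR
5. bne+sub @i7/i8  | dual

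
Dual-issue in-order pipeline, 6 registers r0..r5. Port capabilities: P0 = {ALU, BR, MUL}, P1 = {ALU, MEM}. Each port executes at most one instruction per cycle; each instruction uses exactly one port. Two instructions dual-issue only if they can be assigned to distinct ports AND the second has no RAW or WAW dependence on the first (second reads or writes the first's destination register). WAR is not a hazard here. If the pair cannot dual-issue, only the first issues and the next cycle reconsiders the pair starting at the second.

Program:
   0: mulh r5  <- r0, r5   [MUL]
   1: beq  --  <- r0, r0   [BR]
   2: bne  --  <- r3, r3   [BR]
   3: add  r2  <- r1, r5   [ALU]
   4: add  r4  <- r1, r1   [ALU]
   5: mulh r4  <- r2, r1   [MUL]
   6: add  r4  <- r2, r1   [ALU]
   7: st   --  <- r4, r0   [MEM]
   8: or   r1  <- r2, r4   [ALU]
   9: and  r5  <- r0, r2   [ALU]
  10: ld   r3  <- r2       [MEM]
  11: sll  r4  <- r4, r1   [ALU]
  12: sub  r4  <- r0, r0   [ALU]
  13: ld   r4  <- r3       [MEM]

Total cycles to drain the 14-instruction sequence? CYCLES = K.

CYCLES = 11

c0: i0 mulh.MUL  no-port MUL/BR
c1: i1 beq.BR  no-port BR/BR
c2: i2&i3 bne.BR/add.ALU  dual
c3: i4 add.ALU  WAW r4
c4: i5 mulh.MUL  WAW r4
c5: i6 add.ALU  RAW r4
c6: i7&i8 st.MEM/or.ALU  dual
c7: i9&i10 and.ALU/ld.MEM  dual
c8: i11 sll.ALU  WAW r4
c9: i12 sub.ALU  WAW r4
c10: i13 ld.MEM  tail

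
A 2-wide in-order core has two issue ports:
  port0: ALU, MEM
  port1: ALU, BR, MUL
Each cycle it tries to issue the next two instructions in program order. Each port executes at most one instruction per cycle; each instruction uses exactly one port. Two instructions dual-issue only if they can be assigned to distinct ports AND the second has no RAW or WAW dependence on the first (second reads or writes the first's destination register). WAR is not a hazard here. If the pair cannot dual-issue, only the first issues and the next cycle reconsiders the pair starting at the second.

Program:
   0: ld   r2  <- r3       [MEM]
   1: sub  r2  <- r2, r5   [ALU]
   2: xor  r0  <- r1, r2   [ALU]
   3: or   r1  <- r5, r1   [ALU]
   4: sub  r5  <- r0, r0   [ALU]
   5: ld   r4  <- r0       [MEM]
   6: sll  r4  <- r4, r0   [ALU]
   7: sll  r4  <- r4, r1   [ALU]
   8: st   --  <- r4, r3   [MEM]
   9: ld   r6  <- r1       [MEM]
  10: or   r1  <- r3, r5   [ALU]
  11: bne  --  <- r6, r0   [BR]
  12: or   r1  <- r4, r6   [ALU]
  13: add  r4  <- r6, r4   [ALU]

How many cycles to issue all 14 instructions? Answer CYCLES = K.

CYCLES = 10

t=0 i0:ld.MEM ; RAW+WAW r2
t=1 i1:sub.ALU ; RAW r2
t=2 i2/i3:xor.ALU or.ALU ; dual
t=3 i4/i5:sub.ALU ld.MEM ; dual
t=4 i6:sll.ALU ; RAW+WAW r4
t=5 i7:sll.ALU ; RAW r4
t=6 i8:st.MEM ; no-port MEM/MEM
t=7 i9/i10:ld.MEM or.ALU ; dual
t=8 i11/i12:bne.BR or.ALU ; dual
t=9 i13:add.ALU ; tail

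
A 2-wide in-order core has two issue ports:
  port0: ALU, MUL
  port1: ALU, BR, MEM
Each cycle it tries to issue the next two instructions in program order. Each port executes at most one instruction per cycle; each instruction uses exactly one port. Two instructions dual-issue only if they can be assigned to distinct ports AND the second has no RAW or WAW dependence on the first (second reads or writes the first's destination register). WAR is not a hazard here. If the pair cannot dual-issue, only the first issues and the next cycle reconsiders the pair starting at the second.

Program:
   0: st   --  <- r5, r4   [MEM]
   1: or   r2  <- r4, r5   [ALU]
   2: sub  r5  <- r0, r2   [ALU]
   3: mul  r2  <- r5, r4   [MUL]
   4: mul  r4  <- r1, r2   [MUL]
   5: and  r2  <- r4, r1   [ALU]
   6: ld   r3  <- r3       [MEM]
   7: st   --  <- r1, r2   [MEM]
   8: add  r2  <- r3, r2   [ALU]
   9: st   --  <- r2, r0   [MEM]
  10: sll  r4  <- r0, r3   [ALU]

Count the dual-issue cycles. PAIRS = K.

[0] i0/i1  st or  -- dual
[1] i2  sub  -- RAW r5
[2] i3  mul  -- no-port MUL/MUL
[3] i4  mul  -- RAW r4
[4] i5/i6  and ld  -- dual
[5] i7/i8  st add  -- dual
[6] i9/i10  st sll  -- dual

PAIRS = 4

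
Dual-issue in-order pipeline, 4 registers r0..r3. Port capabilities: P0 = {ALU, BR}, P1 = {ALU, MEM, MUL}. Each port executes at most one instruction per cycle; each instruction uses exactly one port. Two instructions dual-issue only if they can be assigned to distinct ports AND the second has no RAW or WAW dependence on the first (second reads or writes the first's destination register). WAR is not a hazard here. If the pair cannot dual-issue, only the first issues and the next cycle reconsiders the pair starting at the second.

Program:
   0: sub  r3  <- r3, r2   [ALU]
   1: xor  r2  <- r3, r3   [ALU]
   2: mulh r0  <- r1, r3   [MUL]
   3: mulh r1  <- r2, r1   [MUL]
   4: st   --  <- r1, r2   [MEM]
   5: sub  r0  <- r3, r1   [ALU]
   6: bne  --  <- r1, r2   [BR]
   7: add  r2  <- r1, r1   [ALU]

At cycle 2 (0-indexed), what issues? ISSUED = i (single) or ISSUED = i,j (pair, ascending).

ISSUED = 3

  cy0 -> i0 (sub.ALU) RAW r3
  cy1 -> i1&i2 (xor.ALU+mulh.MUL) dual
  cy2 -> i3 (mulh.MUL) no-port MUL/MEM
  cy3 -> i4&i5 (st.MEM+sub.ALU) dual
  cy4 -> i6&i7 (bne.BR+add.ALU) dual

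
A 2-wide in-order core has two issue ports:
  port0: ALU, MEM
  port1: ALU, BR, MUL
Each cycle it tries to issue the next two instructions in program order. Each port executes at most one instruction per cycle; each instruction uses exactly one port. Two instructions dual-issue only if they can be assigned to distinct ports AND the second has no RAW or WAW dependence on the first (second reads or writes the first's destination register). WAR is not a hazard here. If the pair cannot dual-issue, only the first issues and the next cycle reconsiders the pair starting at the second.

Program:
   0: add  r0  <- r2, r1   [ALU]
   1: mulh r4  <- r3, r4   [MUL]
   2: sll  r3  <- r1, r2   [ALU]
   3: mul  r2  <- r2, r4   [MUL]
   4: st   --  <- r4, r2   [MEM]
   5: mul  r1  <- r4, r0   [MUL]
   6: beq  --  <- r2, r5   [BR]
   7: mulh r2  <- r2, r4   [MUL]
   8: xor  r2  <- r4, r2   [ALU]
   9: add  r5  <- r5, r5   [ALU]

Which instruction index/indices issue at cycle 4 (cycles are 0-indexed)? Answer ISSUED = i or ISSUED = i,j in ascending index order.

ISSUED = 7

c0: i0&i1 add.ALU;mulh.MUL  2-wide
c1: i2&i3 sll.ALU;mul.MUL  2-wide
c2: i4&i5 st.MEM;mul.MUL  2-wide
c3: i6 beq.BR  no-port BR/MUL
c4: i7 mulh.MUL  RAW+WAW r2
c5: i8&i9 xor.ALU;add.ALU  2-wide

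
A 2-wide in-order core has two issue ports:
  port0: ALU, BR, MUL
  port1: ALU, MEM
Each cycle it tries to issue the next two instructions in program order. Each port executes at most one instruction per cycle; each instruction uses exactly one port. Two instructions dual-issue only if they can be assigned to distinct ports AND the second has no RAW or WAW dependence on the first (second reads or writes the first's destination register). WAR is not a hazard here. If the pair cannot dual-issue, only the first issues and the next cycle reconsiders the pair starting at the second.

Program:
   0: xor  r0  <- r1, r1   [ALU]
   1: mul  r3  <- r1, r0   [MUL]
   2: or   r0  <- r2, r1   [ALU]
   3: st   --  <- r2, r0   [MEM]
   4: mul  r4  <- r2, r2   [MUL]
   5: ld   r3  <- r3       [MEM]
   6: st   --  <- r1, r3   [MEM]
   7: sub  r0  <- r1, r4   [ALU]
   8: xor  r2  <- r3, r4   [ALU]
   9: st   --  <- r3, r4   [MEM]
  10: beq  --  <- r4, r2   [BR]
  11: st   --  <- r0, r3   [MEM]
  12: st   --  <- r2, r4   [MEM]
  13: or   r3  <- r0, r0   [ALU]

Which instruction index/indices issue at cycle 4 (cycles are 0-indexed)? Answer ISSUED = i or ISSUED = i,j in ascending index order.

ISSUED = 6,7

  cy0 -> i0 (xor.ALU) RAW r0
  cy1 -> i1&i2 (mul.MUL+or.ALU) dual
  cy2 -> i3&i4 (st.MEM+mul.MUL) dual
  cy3 -> i5 (ld.MEM) no-port MEM/MEM
  cy4 -> i6&i7 (st.MEM+sub.ALU) dual
  cy5 -> i8&i9 (xor.ALU+st.MEM) dual
  cy6 -> i10&i11 (beq.BR+st.MEM) dual
  cy7 -> i12&i13 (st.MEM+or.ALU) dual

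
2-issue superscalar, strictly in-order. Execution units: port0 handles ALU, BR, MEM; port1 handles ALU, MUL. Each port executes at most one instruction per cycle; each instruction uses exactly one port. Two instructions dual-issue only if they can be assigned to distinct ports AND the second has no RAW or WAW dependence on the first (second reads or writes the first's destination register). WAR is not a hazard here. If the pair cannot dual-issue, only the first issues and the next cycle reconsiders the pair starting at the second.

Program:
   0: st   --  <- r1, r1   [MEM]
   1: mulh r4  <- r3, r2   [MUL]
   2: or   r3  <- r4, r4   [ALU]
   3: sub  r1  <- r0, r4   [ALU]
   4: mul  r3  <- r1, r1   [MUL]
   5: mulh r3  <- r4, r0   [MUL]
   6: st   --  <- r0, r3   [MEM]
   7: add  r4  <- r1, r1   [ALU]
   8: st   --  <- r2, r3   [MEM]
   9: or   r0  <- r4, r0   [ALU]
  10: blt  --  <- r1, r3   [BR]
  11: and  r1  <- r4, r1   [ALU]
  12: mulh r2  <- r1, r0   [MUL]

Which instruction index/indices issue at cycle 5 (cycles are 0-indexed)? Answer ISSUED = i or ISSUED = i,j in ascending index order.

ISSUED = 8,9

#0 head=0: st.MEM+mulh.MUL i0,i1 dual
#1 head=2: or.ALU+sub.ALU i2,i3 dual
#2 head=4: mul.MUL i4 no-port MUL/MUL
#3 head=5: mulh.MUL i5 RAW r3
#4 head=6: st.MEM+add.ALU i6,i7 dual
#5 head=8: st.MEM+or.ALU i8,i9 dual
#6 head=10: blt.BR+and.ALU i10,i11 dual
#7 head=12: mulh.MUL i12 tail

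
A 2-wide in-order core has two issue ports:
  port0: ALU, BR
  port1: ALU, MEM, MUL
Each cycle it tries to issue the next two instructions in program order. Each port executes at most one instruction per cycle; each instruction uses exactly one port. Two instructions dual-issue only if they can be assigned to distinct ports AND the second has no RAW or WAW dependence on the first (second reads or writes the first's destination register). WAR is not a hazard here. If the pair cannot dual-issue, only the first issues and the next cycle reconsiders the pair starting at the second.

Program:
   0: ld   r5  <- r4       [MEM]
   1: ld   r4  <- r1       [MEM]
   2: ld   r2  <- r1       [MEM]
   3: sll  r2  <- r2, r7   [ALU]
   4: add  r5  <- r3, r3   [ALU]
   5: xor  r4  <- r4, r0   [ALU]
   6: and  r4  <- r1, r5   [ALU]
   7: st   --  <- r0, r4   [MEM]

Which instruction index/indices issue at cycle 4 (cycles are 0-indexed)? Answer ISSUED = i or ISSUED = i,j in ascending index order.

0. ld.MEM @i0  | no-port MEM/MEM
1. ld.MEM @i1  | no-port MEM/MEM
2. ld.MEM @i2  | RAW+WAW r2
3. sll.ALU+add.ALU @i3/i4  | dual
4. xor.ALU @i5  | WAW r4
5. and.ALU @i6  | RAW r4
6. st.MEM @i7  | tail

ISSUED = 5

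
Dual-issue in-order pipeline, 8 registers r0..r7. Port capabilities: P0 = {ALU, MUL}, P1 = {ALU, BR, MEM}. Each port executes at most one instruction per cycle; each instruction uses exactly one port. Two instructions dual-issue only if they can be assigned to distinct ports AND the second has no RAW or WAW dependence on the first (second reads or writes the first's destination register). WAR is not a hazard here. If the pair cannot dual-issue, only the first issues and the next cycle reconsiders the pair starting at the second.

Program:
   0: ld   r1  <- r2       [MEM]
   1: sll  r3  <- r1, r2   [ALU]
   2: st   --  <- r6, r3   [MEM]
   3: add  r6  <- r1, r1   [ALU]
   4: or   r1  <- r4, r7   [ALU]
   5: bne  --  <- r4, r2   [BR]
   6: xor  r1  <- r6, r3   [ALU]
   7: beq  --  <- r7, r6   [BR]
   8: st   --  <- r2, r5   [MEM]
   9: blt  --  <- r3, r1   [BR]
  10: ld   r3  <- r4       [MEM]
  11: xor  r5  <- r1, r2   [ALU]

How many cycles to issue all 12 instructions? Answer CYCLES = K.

[0] i0  ld.MEM  -- RAW r1
[1] i1  sll.ALU  -- RAW r3
[2] i2,i3  st.MEM/add.ALU  -- 2-wide
[3] i4,i5  or.ALU/bne.BR  -- 2-wide
[4] i6,i7  xor.ALU/beq.BR  -- 2-wide
[5] i8  st.MEM  -- no-port MEM/BR
[6] i9  blt.BR  -- no-port BR/MEM
[7] i10,i11  ld.MEM/xor.ALU  -- 2-wide

CYCLES = 8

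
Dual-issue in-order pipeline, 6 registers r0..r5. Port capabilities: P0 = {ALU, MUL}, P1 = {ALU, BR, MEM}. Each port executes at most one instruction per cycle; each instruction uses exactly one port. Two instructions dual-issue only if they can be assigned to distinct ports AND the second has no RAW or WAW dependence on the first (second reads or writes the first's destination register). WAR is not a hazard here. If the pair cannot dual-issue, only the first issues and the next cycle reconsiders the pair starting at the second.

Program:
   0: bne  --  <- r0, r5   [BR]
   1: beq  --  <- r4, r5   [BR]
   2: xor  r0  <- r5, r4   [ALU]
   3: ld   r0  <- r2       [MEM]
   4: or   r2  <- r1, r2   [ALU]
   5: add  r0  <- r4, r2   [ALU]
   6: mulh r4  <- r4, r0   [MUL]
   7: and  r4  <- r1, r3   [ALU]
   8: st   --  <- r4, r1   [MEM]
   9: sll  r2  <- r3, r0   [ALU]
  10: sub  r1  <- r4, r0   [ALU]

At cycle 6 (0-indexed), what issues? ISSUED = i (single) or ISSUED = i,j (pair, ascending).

ISSUED = 8,9

#0 head=0: bne.BR i0 no-port BR/BR
#1 head=1: beq.BR xor.ALU i1&i2 2-wide
#2 head=3: ld.MEM or.ALU i3&i4 2-wide
#3 head=5: add.ALU i5 RAW r0
#4 head=6: mulh.MUL i6 WAW r4
#5 head=7: and.ALU i7 RAW r4
#6 head=8: st.MEM sll.ALU i8&i9 2-wide
#7 head=10: sub.ALU i10 tail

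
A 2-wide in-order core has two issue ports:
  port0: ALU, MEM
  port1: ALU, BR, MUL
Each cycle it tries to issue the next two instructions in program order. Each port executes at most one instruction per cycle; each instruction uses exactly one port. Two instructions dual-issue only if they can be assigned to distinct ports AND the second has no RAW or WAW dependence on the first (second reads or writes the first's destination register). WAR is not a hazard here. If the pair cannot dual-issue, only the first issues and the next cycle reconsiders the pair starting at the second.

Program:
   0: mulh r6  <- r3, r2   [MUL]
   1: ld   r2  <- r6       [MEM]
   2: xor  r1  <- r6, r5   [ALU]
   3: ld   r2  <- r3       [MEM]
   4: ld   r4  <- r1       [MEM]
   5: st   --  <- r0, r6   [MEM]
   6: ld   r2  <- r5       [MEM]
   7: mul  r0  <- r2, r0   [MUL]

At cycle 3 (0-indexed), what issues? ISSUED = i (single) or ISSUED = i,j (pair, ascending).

ISSUED = 4

c0: i0 mulh.MUL  RAW r6
c1: i1/i2 ld.MEM xor.ALU  pair
c2: i3 ld.MEM  no-port MEM/MEM
c3: i4 ld.MEM  no-port MEM/MEM
c4: i5 st.MEM  no-port MEM/MEM
c5: i6 ld.MEM  RAW r2
c6: i7 mul.MUL  tail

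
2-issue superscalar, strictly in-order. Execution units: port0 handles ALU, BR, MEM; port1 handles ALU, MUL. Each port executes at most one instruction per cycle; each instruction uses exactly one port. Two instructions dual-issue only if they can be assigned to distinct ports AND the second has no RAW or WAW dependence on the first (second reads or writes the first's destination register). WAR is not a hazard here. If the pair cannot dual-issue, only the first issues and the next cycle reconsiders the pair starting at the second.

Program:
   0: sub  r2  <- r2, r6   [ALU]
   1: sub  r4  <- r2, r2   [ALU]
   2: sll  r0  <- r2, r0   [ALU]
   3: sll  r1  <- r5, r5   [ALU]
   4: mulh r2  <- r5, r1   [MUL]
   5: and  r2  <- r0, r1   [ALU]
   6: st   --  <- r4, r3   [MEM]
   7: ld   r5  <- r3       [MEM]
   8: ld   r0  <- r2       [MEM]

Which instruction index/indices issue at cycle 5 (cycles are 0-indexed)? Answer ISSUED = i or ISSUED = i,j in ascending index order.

#0 head=0: sub i0 RAW r2
#1 head=1: sub+sll i1/i2 dual
#2 head=3: sll i3 RAW r1
#3 head=4: mulh i4 WAW r2
#4 head=5: and+st i5/i6 dual
#5 head=7: ld i7 no-port MEM/MEM
#6 head=8: ld i8 tail

ISSUED = 7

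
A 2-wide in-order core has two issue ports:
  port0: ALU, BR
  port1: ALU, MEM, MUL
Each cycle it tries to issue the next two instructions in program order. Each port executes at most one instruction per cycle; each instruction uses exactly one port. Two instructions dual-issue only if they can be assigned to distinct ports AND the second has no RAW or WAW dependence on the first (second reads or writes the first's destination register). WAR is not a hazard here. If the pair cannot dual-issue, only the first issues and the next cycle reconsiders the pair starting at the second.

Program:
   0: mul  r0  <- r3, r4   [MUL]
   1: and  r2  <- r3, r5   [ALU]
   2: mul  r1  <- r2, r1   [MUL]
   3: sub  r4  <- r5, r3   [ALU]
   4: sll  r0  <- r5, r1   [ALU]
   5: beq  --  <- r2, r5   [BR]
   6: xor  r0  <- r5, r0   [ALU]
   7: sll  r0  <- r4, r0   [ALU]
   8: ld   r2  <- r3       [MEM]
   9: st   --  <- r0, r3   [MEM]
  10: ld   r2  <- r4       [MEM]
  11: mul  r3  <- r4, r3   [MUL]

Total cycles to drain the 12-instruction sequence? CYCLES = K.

t=0 i0&i1:mul.MUL and.ALU ; 2-wide
t=1 i2&i3:mul.MUL sub.ALU ; 2-wide
t=2 i4&i5:sll.ALU beq.BR ; 2-wide
t=3 i6:xor.ALU ; RAW+WAW r0
t=4 i7&i8:sll.ALU ld.MEM ; 2-wide
t=5 i9:st.MEM ; no-port MEM/MEM
t=6 i10:ld.MEM ; no-port MEM/MUL
t=7 i11:mul.MUL ; tail

CYCLES = 8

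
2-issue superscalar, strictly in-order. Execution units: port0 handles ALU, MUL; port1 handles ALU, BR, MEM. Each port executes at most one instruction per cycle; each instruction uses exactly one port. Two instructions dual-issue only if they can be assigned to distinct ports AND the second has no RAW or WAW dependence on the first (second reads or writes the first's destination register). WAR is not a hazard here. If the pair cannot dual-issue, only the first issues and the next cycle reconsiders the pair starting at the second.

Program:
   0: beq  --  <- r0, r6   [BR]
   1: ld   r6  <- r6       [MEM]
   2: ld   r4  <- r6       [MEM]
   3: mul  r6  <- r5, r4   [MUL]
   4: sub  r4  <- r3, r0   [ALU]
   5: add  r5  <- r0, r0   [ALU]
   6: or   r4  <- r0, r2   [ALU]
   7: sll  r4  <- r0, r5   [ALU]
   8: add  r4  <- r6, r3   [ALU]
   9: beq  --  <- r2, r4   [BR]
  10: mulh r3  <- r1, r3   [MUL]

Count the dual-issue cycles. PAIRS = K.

PAIRS = 3

t=0 i0:beq.BR ; no-port BR/MEM
t=1 i1:ld.MEM ; no-port MEM/MEM
t=2 i2:ld.MEM ; RAW r4
t=3 i3/i4:mul.MUL sub.ALU ; 2-wide
t=4 i5/i6:add.ALU or.ALU ; 2-wide
t=5 i7:sll.ALU ; WAW r4
t=6 i8:add.ALU ; RAW r4
t=7 i9/i10:beq.BR mulh.MUL ; 2-wide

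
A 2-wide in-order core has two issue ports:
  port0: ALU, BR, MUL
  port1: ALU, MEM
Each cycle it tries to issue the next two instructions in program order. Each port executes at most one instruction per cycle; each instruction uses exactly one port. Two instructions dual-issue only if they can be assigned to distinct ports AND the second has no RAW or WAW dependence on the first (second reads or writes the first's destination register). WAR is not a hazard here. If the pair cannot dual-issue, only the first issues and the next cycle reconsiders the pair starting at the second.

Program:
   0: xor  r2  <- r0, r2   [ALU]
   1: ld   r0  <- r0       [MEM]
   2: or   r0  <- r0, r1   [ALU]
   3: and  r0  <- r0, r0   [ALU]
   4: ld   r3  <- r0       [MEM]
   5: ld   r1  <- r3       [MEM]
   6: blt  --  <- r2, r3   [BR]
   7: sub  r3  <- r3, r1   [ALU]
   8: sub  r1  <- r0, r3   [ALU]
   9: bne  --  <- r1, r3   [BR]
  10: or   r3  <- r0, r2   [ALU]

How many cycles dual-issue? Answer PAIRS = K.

t=0 i0/i1:xor+ld ; 2-wide
t=1 i2:or ; RAW+WAW r0
t=2 i3:and ; RAW r0
t=3 i4:ld ; no-port MEM/MEM
t=4 i5/i6:ld+blt ; 2-wide
t=5 i7:sub ; RAW r3
t=6 i8:sub ; RAW r1
t=7 i9/i10:bne+or ; 2-wide

PAIRS = 3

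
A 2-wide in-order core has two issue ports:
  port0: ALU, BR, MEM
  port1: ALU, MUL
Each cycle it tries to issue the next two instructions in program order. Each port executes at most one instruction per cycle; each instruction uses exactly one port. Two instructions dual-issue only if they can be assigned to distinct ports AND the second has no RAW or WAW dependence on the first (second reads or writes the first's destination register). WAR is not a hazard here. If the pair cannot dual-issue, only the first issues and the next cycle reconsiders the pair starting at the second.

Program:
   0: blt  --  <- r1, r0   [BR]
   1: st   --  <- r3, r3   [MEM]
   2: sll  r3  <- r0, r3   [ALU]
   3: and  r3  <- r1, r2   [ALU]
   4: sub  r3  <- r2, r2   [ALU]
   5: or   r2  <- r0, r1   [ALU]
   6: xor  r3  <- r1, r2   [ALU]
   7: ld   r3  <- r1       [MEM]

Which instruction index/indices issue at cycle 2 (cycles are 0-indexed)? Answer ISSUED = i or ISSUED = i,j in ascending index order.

ISSUED = 3

[0] i0  blt.BR  -- no-port BR/MEM
[1] i1&i2  st.MEM;sll.ALU  -- pair
[2] i3  and.ALU  -- WAW r3
[3] i4&i5  sub.ALU;or.ALU  -- pair
[4] i6  xor.ALU  -- WAW r3
[5] i7  ld.MEM  -- tail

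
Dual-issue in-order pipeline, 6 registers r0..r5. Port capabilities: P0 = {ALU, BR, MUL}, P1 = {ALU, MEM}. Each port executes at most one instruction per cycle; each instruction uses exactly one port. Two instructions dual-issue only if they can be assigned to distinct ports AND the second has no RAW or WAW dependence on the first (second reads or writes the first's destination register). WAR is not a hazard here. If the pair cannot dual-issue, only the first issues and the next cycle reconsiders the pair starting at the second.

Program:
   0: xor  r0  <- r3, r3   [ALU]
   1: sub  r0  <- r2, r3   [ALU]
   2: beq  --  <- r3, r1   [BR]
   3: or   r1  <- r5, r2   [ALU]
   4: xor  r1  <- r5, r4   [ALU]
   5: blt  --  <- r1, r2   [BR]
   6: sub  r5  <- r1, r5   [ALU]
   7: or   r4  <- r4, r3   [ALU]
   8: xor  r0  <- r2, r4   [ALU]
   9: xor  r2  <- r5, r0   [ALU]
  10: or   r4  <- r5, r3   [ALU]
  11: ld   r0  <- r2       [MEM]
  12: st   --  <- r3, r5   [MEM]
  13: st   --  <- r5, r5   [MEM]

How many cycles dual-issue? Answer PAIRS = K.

PAIRS = 3

  cy0 -> i0 (xor) WAW r0
  cy1 -> i1,i2 (sub beq) 2-wide
  cy2 -> i3 (or) WAW r1
  cy3 -> i4 (xor) RAW r1
  cy4 -> i5,i6 (blt sub) 2-wide
  cy5 -> i7 (or) RAW r4
  cy6 -> i8 (xor) RAW r0
  cy7 -> i9,i10 (xor or) 2-wide
  cy8 -> i11 (ld) no-port MEM/MEM
  cy9 -> i12 (st) no-port MEM/MEM
  cy10 -> i13 (st) tail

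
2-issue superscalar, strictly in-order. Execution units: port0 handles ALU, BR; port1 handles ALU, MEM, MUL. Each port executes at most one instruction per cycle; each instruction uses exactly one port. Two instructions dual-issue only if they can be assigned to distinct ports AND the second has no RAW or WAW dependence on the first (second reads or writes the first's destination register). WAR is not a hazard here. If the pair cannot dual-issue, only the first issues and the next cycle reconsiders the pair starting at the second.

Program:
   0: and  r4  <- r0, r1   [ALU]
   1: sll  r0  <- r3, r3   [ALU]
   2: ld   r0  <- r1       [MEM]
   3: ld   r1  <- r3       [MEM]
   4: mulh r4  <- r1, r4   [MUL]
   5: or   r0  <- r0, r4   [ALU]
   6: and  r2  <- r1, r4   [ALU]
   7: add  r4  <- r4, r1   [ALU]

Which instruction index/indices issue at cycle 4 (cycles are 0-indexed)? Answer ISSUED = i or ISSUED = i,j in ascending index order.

0. and.ALU/sll.ALU @i0+i1  | pair
1. ld.MEM @i2  | no-port MEM/MEM
2. ld.MEM @i3  | no-port MEM/MUL
3. mulh.MUL @i4  | RAW r4
4. or.ALU/and.ALU @i5+i6  | pair
5. add.ALU @i7  | tail

ISSUED = 5,6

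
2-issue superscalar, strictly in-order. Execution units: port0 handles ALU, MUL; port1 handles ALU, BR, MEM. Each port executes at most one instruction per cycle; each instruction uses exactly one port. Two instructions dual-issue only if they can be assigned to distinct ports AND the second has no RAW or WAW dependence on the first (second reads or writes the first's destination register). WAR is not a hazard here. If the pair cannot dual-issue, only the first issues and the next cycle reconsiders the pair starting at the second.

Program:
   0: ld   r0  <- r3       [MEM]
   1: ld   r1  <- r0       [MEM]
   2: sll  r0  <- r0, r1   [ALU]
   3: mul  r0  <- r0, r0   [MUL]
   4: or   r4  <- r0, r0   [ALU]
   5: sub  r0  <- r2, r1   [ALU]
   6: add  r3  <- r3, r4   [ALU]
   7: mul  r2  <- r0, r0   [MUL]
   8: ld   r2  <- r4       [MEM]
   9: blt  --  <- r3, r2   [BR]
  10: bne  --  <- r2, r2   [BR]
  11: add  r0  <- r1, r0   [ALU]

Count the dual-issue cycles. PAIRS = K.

#0 head=0: ld.MEM i0 no-port MEM/MEM
#1 head=1: ld.MEM i1 RAW r1
#2 head=2: sll.ALU i2 RAW+WAW r0
#3 head=3: mul.MUL i3 RAW r0
#4 head=4: or.ALU sub.ALU i4&i5 2-wide
#5 head=6: add.ALU mul.MUL i6&i7 2-wide
#6 head=8: ld.MEM i8 no-port MEM/BR
#7 head=9: blt.BR i9 no-port BR/BR
#8 head=10: bne.BR add.ALU i10&i11 2-wide

PAIRS = 3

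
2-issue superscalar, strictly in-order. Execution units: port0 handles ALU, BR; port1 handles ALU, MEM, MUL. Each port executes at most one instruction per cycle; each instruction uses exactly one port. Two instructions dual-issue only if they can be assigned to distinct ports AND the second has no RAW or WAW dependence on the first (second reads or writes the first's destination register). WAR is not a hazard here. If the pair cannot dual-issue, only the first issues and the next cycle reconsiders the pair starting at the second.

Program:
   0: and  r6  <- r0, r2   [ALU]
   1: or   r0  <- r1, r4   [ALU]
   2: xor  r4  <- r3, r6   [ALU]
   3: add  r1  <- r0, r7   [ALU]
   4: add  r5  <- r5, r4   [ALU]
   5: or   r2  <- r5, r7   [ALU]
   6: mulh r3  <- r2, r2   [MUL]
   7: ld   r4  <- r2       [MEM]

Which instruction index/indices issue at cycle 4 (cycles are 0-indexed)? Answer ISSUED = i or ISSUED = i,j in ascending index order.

  cy0 -> i0/i1 (and.ALU+or.ALU) dual
  cy1 -> i2/i3 (xor.ALU+add.ALU) dual
  cy2 -> i4 (add.ALU) RAW r5
  cy3 -> i5 (or.ALU) RAW r2
  cy4 -> i6 (mulh.MUL) no-port MUL/MEM
  cy5 -> i7 (ld.MEM) tail

ISSUED = 6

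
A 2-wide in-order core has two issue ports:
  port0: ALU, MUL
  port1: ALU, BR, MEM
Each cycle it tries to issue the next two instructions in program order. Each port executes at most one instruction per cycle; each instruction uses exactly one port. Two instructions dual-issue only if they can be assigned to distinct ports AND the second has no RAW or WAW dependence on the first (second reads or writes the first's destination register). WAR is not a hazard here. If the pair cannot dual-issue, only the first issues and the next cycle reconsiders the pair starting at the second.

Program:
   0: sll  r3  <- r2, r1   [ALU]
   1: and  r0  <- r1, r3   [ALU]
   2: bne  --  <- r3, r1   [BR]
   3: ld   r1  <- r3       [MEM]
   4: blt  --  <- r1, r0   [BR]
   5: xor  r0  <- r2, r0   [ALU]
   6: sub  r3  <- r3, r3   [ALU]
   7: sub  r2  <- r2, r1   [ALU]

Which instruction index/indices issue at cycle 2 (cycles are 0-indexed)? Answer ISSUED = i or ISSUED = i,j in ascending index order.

ISSUED = 3

#0 head=0: sll i0 RAW r3
#1 head=1: and bne i1,i2 pair
#2 head=3: ld i3 no-port MEM/BR
#3 head=4: blt xor i4,i5 pair
#4 head=6: sub sub i6,i7 pair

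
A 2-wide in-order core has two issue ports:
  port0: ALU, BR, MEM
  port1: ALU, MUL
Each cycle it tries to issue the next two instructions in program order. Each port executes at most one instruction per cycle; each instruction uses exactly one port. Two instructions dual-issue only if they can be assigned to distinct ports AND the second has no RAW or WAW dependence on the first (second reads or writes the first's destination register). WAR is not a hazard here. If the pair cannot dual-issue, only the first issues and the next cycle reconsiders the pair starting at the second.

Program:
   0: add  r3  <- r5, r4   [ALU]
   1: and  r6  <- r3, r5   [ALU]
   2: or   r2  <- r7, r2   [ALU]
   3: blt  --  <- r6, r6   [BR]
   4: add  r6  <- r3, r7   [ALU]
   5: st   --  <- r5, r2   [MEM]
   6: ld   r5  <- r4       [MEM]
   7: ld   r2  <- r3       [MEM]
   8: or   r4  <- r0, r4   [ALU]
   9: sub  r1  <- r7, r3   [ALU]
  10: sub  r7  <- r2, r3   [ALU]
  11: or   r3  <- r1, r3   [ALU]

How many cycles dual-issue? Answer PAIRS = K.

[0] i0  add  -- RAW r3
[1] i1+i2  and+or  -- pair
[2] i3+i4  blt+add  -- pair
[3] i5  st  -- no-port MEM/MEM
[4] i6  ld  -- no-port MEM/MEM
[5] i7+i8  ld+or  -- pair
[6] i9+i10  sub+sub  -- pair
[7] i11  or  -- tail

PAIRS = 4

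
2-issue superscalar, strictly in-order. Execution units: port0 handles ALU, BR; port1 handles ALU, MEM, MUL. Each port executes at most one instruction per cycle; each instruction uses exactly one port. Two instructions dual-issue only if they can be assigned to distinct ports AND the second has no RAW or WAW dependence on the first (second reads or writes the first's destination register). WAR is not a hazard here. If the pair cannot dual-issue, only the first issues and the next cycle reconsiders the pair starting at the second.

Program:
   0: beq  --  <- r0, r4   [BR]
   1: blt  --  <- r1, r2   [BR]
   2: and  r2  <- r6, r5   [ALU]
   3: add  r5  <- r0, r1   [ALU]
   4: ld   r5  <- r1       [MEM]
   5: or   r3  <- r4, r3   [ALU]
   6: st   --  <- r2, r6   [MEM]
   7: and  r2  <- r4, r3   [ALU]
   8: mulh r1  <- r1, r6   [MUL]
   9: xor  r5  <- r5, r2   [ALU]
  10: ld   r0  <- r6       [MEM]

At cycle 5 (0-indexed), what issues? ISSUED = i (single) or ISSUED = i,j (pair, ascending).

0. beq @i0  | no-port BR/BR
1. blt and @i1/i2  | 2-wide
2. add @i3  | WAW r5
3. ld or @i4/i5  | 2-wide
4. st and @i6/i7  | 2-wide
5. mulh xor @i8/i9  | 2-wide
6. ld @i10  | tail

ISSUED = 8,9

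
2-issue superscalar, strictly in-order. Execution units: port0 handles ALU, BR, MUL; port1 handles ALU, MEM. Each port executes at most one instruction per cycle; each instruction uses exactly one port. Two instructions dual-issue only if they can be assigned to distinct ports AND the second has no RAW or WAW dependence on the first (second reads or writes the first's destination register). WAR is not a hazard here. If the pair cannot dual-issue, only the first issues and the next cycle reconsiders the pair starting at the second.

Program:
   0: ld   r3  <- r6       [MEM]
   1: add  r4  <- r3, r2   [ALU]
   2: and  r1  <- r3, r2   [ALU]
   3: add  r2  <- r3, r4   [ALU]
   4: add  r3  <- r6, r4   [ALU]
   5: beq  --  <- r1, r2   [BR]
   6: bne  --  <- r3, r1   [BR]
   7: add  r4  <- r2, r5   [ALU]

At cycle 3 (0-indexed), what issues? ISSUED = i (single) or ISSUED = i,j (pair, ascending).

#0 head=0: ld i0 RAW r3
#1 head=1: add;and i1&i2 2-wide
#2 head=3: add;add i3&i4 2-wide
#3 head=5: beq i5 no-port BR/BR
#4 head=6: bne;add i6&i7 2-wide

ISSUED = 5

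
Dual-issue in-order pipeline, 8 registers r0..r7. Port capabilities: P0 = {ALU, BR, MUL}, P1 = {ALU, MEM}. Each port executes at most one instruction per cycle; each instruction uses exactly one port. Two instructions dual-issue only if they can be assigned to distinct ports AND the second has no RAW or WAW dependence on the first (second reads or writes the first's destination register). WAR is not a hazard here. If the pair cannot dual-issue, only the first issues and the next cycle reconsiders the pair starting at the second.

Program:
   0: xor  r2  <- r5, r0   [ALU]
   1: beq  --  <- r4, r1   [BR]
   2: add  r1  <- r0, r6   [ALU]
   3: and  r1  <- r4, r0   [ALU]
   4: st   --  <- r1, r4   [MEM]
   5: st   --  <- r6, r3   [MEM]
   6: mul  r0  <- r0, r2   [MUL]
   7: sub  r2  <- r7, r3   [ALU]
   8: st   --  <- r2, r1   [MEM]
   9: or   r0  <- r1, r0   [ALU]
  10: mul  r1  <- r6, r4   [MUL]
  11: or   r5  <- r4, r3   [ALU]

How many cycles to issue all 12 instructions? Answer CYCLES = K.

#0 head=0: xor beq i0+i1 dual
#1 head=2: add i2 WAW r1
#2 head=3: and i3 RAW r1
#3 head=4: st i4 no-port MEM/MEM
#4 head=5: st mul i5+i6 dual
#5 head=7: sub i7 RAW r2
#6 head=8: st or i8+i9 dual
#7 head=10: mul or i10+i11 dual

CYCLES = 8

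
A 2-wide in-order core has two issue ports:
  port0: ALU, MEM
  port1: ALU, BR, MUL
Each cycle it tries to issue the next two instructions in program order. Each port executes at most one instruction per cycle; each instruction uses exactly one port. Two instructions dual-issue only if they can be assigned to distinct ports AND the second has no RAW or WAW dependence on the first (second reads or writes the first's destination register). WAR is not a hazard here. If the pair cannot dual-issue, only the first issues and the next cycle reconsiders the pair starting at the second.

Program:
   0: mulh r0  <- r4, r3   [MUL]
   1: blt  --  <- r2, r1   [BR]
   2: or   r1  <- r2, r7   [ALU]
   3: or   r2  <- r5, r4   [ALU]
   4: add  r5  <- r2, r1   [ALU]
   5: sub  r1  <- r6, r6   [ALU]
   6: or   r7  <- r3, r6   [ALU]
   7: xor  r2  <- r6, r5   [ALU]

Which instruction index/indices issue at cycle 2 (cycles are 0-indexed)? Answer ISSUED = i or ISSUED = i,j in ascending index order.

  cy0 -> i0 (mulh) no-port MUL/BR
  cy1 -> i1/i2 (blt/or) 2-wide
  cy2 -> i3 (or) RAW r2
  cy3 -> i4/i5 (add/sub) 2-wide
  cy4 -> i6/i7 (or/xor) 2-wide

ISSUED = 3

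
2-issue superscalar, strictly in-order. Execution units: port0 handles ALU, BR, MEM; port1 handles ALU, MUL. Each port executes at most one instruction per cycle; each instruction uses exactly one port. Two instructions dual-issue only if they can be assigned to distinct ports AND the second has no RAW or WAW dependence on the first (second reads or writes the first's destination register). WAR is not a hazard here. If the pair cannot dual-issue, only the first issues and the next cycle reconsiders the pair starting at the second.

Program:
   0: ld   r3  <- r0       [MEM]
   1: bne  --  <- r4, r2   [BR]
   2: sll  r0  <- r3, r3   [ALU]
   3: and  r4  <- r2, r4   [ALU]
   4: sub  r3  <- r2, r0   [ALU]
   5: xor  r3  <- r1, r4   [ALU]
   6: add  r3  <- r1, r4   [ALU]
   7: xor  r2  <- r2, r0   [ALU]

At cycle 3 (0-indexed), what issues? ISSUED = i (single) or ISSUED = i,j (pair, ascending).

c0: i0 ld.MEM  no-port MEM/BR
c1: i1,i2 bne.BR sll.ALU  pair
c2: i3,i4 and.ALU sub.ALU  pair
c3: i5 xor.ALU  WAW r3
c4: i6,i7 add.ALU xor.ALU  pair

ISSUED = 5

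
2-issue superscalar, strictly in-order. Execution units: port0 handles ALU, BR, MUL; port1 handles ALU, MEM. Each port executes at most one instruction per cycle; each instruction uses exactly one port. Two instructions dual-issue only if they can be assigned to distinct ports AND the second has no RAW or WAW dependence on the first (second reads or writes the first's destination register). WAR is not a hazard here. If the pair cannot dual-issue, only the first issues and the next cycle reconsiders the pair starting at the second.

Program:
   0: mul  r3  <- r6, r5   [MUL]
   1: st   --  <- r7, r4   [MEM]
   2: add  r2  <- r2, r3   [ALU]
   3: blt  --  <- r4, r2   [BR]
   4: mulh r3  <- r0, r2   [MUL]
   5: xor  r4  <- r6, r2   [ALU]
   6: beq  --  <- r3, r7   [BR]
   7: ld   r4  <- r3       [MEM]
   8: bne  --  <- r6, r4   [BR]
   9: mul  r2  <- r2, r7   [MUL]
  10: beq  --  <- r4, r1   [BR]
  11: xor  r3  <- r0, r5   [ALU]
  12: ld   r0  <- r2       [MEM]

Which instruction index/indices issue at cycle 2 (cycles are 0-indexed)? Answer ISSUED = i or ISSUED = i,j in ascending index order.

t=0 i0&i1:mul.MUL+st.MEM ; dual
t=1 i2:add.ALU ; RAW r2
t=2 i3:blt.BR ; no-port BR/MUL
t=3 i4&i5:mulh.MUL+xor.ALU ; dual
t=4 i6&i7:beq.BR+ld.MEM ; dual
t=5 i8:bne.BR ; no-port BR/MUL
t=6 i9:mul.MUL ; no-port MUL/BR
t=7 i10&i11:beq.BR+xor.ALU ; dual
t=8 i12:ld.MEM ; tail

ISSUED = 3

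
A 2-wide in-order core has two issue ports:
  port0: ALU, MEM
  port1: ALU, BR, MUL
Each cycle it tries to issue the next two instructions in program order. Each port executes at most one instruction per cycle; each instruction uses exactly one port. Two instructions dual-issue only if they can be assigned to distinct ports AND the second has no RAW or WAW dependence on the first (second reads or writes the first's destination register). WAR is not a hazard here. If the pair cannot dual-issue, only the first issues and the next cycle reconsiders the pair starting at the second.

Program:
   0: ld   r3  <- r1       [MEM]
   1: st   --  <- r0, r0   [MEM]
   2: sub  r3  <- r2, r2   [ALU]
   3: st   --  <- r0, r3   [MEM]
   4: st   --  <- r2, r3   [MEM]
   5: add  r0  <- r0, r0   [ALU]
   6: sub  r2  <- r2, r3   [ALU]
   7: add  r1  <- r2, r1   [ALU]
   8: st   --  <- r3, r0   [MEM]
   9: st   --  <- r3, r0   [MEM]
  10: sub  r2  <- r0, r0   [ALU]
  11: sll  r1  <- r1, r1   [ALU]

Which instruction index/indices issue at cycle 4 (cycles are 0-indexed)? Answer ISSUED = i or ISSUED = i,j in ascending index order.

c0: i0 ld.MEM  no-port MEM/MEM
c1: i1,i2 st.MEM+sub.ALU  pair
c2: i3 st.MEM  no-port MEM/MEM
c3: i4,i5 st.MEM+add.ALU  pair
c4: i6 sub.ALU  RAW r2
c5: i7,i8 add.ALU+st.MEM  pair
c6: i9,i10 st.MEM+sub.ALU  pair
c7: i11 sll.ALU  tail

ISSUED = 6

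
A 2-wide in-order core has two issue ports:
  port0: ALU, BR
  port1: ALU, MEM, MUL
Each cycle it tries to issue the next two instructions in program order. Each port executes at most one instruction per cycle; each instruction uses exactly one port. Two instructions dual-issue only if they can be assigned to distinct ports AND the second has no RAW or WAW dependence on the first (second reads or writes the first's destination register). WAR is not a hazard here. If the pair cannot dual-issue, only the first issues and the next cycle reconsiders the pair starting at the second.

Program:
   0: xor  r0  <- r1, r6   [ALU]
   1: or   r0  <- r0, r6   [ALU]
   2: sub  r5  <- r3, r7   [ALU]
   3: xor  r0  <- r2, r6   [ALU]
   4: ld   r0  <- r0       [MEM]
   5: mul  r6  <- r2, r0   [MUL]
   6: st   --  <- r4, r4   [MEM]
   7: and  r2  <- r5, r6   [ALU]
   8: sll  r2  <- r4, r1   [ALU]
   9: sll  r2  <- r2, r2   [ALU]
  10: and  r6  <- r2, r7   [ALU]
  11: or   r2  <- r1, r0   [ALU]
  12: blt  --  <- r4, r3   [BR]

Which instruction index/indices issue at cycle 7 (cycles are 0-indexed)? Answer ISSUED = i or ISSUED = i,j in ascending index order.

ISSUED = 9

  cy0 -> i0 (xor) RAW+WAW r0
  cy1 -> i1/i2 (or sub) dual
  cy2 -> i3 (xor) RAW+WAW r0
  cy3 -> i4 (ld) no-port MEM/MUL
  cy4 -> i5 (mul) no-port MUL/MEM
  cy5 -> i6/i7 (st and) dual
  cy6 -> i8 (sll) RAW+WAW r2
  cy7 -> i9 (sll) RAW r2
  cy8 -> i10/i11 (and or) dual
  cy9 -> i12 (blt) tail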